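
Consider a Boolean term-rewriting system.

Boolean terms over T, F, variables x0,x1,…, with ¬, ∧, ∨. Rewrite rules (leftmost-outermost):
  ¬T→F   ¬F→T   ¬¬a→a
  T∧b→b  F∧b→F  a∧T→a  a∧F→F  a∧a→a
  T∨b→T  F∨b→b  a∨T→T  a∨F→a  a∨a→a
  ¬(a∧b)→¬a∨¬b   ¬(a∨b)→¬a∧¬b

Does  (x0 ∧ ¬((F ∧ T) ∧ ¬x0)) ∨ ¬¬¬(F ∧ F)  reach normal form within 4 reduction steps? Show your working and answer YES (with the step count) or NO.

  start: (x0 ∧ ¬((F ∧ T) ∧ ¬x0)) ∨ ¬¬¬(F ∧ F)
  step 1: (x0 ∧ (¬(F ∧ T) ∨ ¬¬x0)) ∨ ¬¬¬(F ∧ F)
  step 2: (x0 ∧ ((¬F ∨ ¬T) ∨ ¬¬x0)) ∨ ¬¬¬(F ∧ F)
  step 3: (x0 ∧ ((T ∨ ¬T) ∨ ¬¬x0)) ∨ ¬¬¬(F ∧ F)
  step 4: (x0 ∧ (T ∨ ¬¬x0)) ∨ ¬¬¬(F ∧ F)

Answer: NO — after 4 steps the term is (x0 ∧ (T ∨ ¬¬x0)) ∨ ¬¬¬(F ∧ F), not yet normal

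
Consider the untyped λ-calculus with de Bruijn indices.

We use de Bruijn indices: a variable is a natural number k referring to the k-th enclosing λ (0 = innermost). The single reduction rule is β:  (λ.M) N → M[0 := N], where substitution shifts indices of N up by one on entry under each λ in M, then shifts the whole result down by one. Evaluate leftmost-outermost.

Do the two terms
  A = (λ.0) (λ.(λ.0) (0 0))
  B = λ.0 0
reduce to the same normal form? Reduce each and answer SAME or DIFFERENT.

Answer: SAME — A ⇓ λ.0 0, B ⇓ λ.0 0

Working:
Term A:
  start: (λ.0) (λ.(λ.0) (0 0))
  step 1: λ.(λ.0) (0 0)
  step 2: λ.0 0

Term B:
  start: λ.0 0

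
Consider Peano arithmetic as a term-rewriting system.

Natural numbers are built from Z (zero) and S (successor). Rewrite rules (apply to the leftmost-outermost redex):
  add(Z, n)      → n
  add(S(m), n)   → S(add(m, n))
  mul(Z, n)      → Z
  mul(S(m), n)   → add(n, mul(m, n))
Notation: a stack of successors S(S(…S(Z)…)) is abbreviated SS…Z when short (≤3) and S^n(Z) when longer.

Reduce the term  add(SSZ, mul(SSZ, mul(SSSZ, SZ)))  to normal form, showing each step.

Answer: normal form = S^8(Z)  (in 34 steps)

Reduction:
  start: add(SSZ, mul(SSZ, mul(SSSZ, SZ)))
  →1  S(add(SZ, mul(SSZ, mul(SSSZ, SZ))))
  →2  S(S(add(Z, mul(SSZ, mul(SSSZ, SZ)))))
  →3  S(S(mul(SSZ, mul(SSSZ, SZ))))
  →4  S(S(add(mul(SSSZ, SZ), mul(SZ, mul(SSSZ, SZ)))))
  →5  S(S(add(add(SZ, mul(SSZ, SZ)), mul(SZ, mul(SSSZ, SZ)))))
  →6  S(S(add(S(add(Z, mul(SSZ, SZ))), mul(SZ, mul(SSSZ, SZ)))))
  →7  S(S(S(add(add(Z, mul(SSZ, SZ)), mul(SZ, mul(SSSZ, SZ))))))
  →8  S(S(S(add(mul(SSZ, SZ), mul(SZ, mul(SSSZ, SZ))))))
  →9  S(S(S(add(add(SZ, mul(SZ, SZ)), mul(SZ, mul(SSSZ, SZ))))))
  →10  S(S(S(add(S(add(Z, mul(SZ, SZ))), mul(SZ, mul(SSSZ, SZ))))))
  →11  S(S(S(S(add(add(Z, mul(SZ, SZ)), mul(SZ, mul(SSSZ, SZ)))))))
  →12  S(S(S(S(add(mul(SZ, SZ), mul(SZ, mul(SSSZ, SZ)))))))
  →13  S(S(S(S(add(add(SZ, mul(Z, SZ)), mul(SZ, mul(SSSZ, SZ)))))))
  →14  S(S(S(S(add(S(add(Z, mul(Z, SZ))), mul(SZ, mul(SSSZ, SZ)))))))
  →15  S(S(S(S(S(add(add(Z, mul(Z, SZ)), mul(SZ, mul(SSSZ, SZ))))))))
  →16  S(S(S(S(S(add(mul(Z, SZ), mul(SZ, mul(SSSZ, SZ))))))))
  →17  S(S(S(S(S(add(Z, mul(SZ, mul(SSSZ, SZ))))))))
  →18  S(S(S(S(S(mul(SZ, mul(SSSZ, SZ)))))))
  →19  S(S(S(S(S(add(mul(SSSZ, SZ), mul(Z, mul(SSSZ, SZ))))))))
  →20  S(S(S(S(S(add(add(SZ, mul(SSZ, SZ)), mul(Z, mul(SSSZ, SZ))))))))
  →21  S(S(S(S(S(add(S(add(Z, mul(SSZ, SZ))), mul(Z, mul(SSSZ, SZ))))))))
  →22  S(S(S(S(S(S(add(add(Z, mul(SSZ, SZ)), mul(Z, mul(SSSZ, SZ)))))))))
  →23  S(S(S(S(S(S(add(mul(SSZ, SZ), mul(Z, mul(SSSZ, SZ)))))))))
  →24  S(S(S(S(S(S(add(add(SZ, mul(SZ, SZ)), mul(Z, mul(SSSZ, SZ)))))))))
  →25  S(S(S(S(S(S(add(S(add(Z, mul(SZ, SZ))), mul(Z, mul(SSSZ, SZ)))))))))
  →26  S(S(S(S(S(S(S(add(add(Z, mul(SZ, SZ)), mul(Z, mul(SSSZ, SZ))))))))))
  →27  S(S(S(S(S(S(S(add(mul(SZ, SZ), mul(Z, mul(SSSZ, SZ))))))))))
  →28  S(S(S(S(S(S(S(add(add(SZ, mul(Z, SZ)), mul(Z, mul(SSSZ, SZ))))))))))
  →29  S(S(S(S(S(S(S(add(S(add(Z, mul(Z, SZ))), mul(Z, mul(SSSZ, SZ))))))))))
  →30  S(S(S(S(S(S(S(S(add(add(Z, mul(Z, SZ)), mul(Z, mul(SSSZ, SZ)))))))))))
  →31  S(S(S(S(S(S(S(S(add(mul(Z, SZ), mul(Z, mul(SSSZ, SZ)))))))))))
  →32  S(S(S(S(S(S(S(S(add(Z, mul(Z, mul(SSSZ, SZ)))))))))))
  →33  S(S(S(S(S(S(S(S(mul(Z, mul(SSSZ, SZ))))))))))
  →34  S^8(Z)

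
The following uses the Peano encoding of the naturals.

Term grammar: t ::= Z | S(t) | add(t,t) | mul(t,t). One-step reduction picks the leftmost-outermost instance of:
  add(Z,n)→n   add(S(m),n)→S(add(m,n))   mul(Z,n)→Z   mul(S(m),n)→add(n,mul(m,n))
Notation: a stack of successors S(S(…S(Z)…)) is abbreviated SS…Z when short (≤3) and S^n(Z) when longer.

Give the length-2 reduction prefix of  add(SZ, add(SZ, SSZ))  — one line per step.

Answer: after 2 steps: S(add(SZ, SSZ))

Reduction:
  start: add(SZ, add(SZ, SSZ))
  [1] S(add(Z, add(SZ, SSZ)))
  [2] S(add(SZ, SSZ))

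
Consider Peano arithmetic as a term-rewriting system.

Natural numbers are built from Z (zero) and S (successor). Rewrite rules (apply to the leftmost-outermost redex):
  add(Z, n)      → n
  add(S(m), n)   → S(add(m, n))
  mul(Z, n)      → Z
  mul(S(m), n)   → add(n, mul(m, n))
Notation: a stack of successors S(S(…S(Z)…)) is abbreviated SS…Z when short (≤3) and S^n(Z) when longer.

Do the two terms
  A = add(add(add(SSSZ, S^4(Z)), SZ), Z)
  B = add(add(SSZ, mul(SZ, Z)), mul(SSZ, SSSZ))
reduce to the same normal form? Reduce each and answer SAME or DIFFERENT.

Term A:
  start: add(add(add(SSSZ, S^4(Z)), SZ), Z)
  →1  add(add(S(add(SSZ, S^4(Z))), SZ), Z)
  →2  add(S(add(add(SSZ, S^4(Z)), SZ)), Z)
  →3  S(add(add(add(SSZ, S^4(Z)), SZ), Z))
  →4  S(add(add(S(add(SZ, S^4(Z))), SZ), Z))
  →5  S(add(S(add(add(SZ, S^4(Z)), SZ)), Z))
  →6  S(S(add(add(add(SZ, S^4(Z)), SZ), Z)))
  →7  S(S(add(add(S(add(Z, S^4(Z))), SZ), Z)))
  →8  S(S(add(S(add(add(Z, S^4(Z)), SZ)), Z)))
  →9  S(S(S(add(add(add(Z, S^4(Z)), SZ), Z))))
  →10  S(S(S(add(add(S^4(Z), SZ), Z))))
  →11  S(S(S(add(S(add(SSSZ, SZ)), Z))))
  →12  S(S(S(S(add(add(SSSZ, SZ), Z)))))
  →13  S(S(S(S(add(S(add(SSZ, SZ)), Z)))))
  →14  S(S(S(S(S(add(add(SSZ, SZ), Z))))))
  →15  S(S(S(S(S(add(S(add(SZ, SZ)), Z))))))
  →16  S(S(S(S(S(S(add(add(SZ, SZ), Z)))))))
  →17  S(S(S(S(S(S(add(S(add(Z, SZ)), Z)))))))
  →18  S(S(S(S(S(S(S(add(add(Z, SZ), Z))))))))
  →19  S(S(S(S(S(S(S(add(SZ, Z))))))))
  →20  S(S(S(S(S(S(S(S(add(Z, Z)))))))))
  →21  S^8(Z)

Term B:
  start: add(add(SSZ, mul(SZ, Z)), mul(SSZ, SSSZ))
  →1  add(S(add(SZ, mul(SZ, Z))), mul(SSZ, SSSZ))
  →2  S(add(add(SZ, mul(SZ, Z)), mul(SSZ, SSSZ)))
  →3  S(add(S(add(Z, mul(SZ, Z))), mul(SSZ, SSSZ)))
  →4  S(S(add(add(Z, mul(SZ, Z)), mul(SSZ, SSSZ))))
  →5  S(S(add(mul(SZ, Z), mul(SSZ, SSSZ))))
  →6  S(S(add(add(Z, mul(Z, Z)), mul(SSZ, SSSZ))))
  →7  S(S(add(mul(Z, Z), mul(SSZ, SSSZ))))
  →8  S(S(add(Z, mul(SSZ, SSSZ))))
  →9  S(S(mul(SSZ, SSSZ)))
  →10  S(S(add(SSSZ, mul(SZ, SSSZ))))
  →11  S(S(S(add(SSZ, mul(SZ, SSSZ)))))
  →12  S(S(S(S(add(SZ, mul(SZ, SSSZ))))))
  →13  S(S(S(S(S(add(Z, mul(SZ, SSSZ)))))))
  →14  S(S(S(S(S(mul(SZ, SSSZ))))))
  →15  S(S(S(S(S(add(SSSZ, mul(Z, SSSZ)))))))
  →16  S(S(S(S(S(S(add(SSZ, mul(Z, SSSZ))))))))
  →17  S(S(S(S(S(S(S(add(SZ, mul(Z, SSSZ)))))))))
  →18  S(S(S(S(S(S(S(S(add(Z, mul(Z, SSSZ))))))))))
  →19  S(S(S(S(S(S(S(S(mul(Z, SSSZ)))))))))
  →20  S^8(Z)

Answer: SAME — A ⇓ S^8(Z), B ⇓ S^8(Z)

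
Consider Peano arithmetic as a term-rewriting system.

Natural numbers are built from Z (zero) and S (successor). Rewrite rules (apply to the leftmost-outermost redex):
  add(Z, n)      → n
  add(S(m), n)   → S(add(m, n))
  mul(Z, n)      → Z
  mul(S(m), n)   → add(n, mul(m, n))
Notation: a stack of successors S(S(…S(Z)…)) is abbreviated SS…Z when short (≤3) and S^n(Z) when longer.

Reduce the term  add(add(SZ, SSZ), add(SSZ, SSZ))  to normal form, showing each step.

  start: add(add(SZ, SSZ), add(SSZ, SSZ))
  step 1: add(S(add(Z, SSZ)), add(SSZ, SSZ))
  step 2: S(add(add(Z, SSZ), add(SSZ, SSZ)))
  step 3: S(add(SSZ, add(SSZ, SSZ)))
  step 4: S(S(add(SZ, add(SSZ, SSZ))))
  step 5: S(S(S(add(Z, add(SSZ, SSZ)))))
  step 6: S(S(S(add(SSZ, SSZ))))
  step 7: S(S(S(S(add(SZ, SSZ)))))
  step 8: S(S(S(S(S(add(Z, SSZ))))))
  step 9: S^7(Z)

Answer: normal form = S^7(Z)  (in 9 steps)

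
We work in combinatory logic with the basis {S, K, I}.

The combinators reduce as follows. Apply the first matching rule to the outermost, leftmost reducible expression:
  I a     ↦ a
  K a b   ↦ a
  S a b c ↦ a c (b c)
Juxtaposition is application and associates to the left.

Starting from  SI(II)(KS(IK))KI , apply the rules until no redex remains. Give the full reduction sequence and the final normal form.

Answer: normal form = SI(KI)  (in 7 steps)

Derivation:
  start: SI(II)(KS(IK))KI
  step 1: I(KS(IK))(II(KS(IK)))KI
  step 2: KS(IK)(II(KS(IK)))KI
  step 3: S(II(KS(IK)))KI
  step 4: II(KS(IK))I(KI)
  step 5: I(KS(IK))I(KI)
  step 6: KS(IK)I(KI)
  step 7: SI(KI)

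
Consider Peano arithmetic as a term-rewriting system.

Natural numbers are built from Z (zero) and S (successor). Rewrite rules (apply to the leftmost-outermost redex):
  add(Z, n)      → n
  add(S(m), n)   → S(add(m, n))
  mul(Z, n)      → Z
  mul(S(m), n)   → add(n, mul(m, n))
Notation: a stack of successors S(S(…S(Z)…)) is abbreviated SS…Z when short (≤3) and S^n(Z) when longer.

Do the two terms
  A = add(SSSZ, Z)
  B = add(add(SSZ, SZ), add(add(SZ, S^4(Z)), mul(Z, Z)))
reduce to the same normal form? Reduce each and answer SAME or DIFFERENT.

Term A:
  start: add(SSSZ, Z)
  →1  S(add(SSZ, Z))
  →2  S(S(add(SZ, Z)))
  →3  S(S(S(add(Z, Z))))
  →4  SSSZ

Term B:
  start: add(add(SSZ, SZ), add(add(SZ, S^4(Z)), mul(Z, Z)))
  →1  add(S(add(SZ, SZ)), add(add(SZ, S^4(Z)), mul(Z, Z)))
  →2  S(add(add(SZ, SZ), add(add(SZ, S^4(Z)), mul(Z, Z))))
  →3  S(add(S(add(Z, SZ)), add(add(SZ, S^4(Z)), mul(Z, Z))))
  →4  S(S(add(add(Z, SZ), add(add(SZ, S^4(Z)), mul(Z, Z)))))
  →5  S(S(add(SZ, add(add(SZ, S^4(Z)), mul(Z, Z)))))
  →6  S(S(S(add(Z, add(add(SZ, S^4(Z)), mul(Z, Z))))))
  →7  S(S(S(add(add(SZ, S^4(Z)), mul(Z, Z)))))
  →8  S(S(S(add(S(add(Z, S^4(Z))), mul(Z, Z)))))
  →9  S(S(S(S(add(add(Z, S^4(Z)), mul(Z, Z))))))
  →10  S(S(S(S(add(S^4(Z), mul(Z, Z))))))
  →11  S(S(S(S(S(add(SSSZ, mul(Z, Z)))))))
  →12  S(S(S(S(S(S(add(SSZ, mul(Z, Z))))))))
  →13  S(S(S(S(S(S(S(add(SZ, mul(Z, Z)))))))))
  →14  S(S(S(S(S(S(S(S(add(Z, mul(Z, Z))))))))))
  →15  S(S(S(S(S(S(S(S(mul(Z, Z)))))))))
  →16  S^8(Z)

Answer: DIFFERENT — A ⇓ SSSZ, B ⇓ S^8(Z)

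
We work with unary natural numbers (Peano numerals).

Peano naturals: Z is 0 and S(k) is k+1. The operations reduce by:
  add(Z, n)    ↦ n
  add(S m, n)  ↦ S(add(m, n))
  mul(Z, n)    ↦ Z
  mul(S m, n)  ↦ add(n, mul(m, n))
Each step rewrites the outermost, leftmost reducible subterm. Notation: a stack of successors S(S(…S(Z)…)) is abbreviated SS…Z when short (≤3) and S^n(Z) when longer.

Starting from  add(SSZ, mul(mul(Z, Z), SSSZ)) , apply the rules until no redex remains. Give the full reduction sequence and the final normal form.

  start: add(SSZ, mul(mul(Z, Z), SSSZ))
  →1  S(add(SZ, mul(mul(Z, Z), SSSZ)))
  →2  S(S(add(Z, mul(mul(Z, Z), SSSZ))))
  →3  S(S(mul(mul(Z, Z), SSSZ)))
  →4  S(S(mul(Z, SSSZ)))
  →5  SSZ

Answer: normal form = SSZ  (in 5 steps)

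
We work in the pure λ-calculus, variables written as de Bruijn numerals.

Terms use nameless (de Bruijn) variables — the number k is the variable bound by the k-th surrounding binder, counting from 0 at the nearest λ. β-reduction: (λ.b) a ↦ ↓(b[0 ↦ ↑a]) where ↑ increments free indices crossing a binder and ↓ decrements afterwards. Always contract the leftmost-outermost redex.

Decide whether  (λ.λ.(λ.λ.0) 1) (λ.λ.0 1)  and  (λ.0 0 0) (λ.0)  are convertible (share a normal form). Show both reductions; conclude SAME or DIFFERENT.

Answer: DIFFERENT — A ⇓ λ.λ.0, B ⇓ λ.0

Reduction:
Term A:
  start: (λ.λ.(λ.λ.0) 1) (λ.λ.0 1)
  [1] λ.(λ.λ.0) (λ.λ.0 1)
  [2] λ.λ.0

Term B:
  start: (λ.0 0 0) (λ.0)
  [1] (λ.0) (λ.0) (λ.0)
  [2] (λ.0) (λ.0)
  [3] λ.0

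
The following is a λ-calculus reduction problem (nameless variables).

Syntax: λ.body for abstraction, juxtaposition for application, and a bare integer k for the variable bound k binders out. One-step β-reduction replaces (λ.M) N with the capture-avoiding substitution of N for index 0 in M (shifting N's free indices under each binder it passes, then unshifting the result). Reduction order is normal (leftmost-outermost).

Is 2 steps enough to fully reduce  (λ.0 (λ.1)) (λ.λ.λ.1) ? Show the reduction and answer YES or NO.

  start: (λ.0 (λ.1)) (λ.λ.λ.1)
  [1] (λ.λ.λ.1) (λ.λ.λ.λ.1)
  [2] λ.λ.1

Answer: YES — reaches normal form λ.λ.1 in 2 ≤ 2 steps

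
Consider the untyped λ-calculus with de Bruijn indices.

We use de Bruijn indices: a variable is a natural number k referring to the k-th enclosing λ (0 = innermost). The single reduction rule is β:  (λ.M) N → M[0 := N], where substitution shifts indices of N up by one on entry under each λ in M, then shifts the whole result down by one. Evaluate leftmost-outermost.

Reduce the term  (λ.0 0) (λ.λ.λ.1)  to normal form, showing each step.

Answer: normal form = λ.λ.1  (in 2 steps)

Reduction:
  start: (λ.0 0) (λ.λ.λ.1)
  step 1: (λ.λ.λ.1) (λ.λ.λ.1)
  step 2: λ.λ.1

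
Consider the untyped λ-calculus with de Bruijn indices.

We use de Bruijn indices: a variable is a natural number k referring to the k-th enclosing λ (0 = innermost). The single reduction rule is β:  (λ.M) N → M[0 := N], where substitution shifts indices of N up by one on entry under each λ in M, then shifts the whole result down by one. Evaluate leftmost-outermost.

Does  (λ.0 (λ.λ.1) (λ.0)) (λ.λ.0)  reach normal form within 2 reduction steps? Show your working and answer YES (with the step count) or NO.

  start: (λ.0 (λ.λ.1) (λ.0)) (λ.λ.0)
  [1] (λ.λ.0) (λ.λ.1) (λ.0)
  [2] (λ.0) (λ.0)

Answer: NO — after 2 steps the term is (λ.0) (λ.0), not yet normal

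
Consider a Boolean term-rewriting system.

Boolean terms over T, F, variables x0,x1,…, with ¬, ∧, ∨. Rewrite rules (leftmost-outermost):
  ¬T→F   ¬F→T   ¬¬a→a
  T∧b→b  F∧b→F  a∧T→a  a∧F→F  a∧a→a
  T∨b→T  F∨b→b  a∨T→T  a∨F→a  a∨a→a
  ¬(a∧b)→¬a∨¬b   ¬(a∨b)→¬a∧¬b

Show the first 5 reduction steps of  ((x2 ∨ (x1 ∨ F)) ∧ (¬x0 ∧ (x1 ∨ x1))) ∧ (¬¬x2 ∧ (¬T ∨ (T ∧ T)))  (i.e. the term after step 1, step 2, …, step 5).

Answer: after 5 steps: ((x2 ∨ x1) ∧ (¬x0 ∧ x1)) ∧ (x2 ∧ (T ∧ T))

Working:
  start: ((x2 ∨ (x1 ∨ F)) ∧ (¬x0 ∧ (x1 ∨ x1))) ∧ (¬¬x2 ∧ (¬T ∨ (T ∧ T)))
  step 1: ((x2 ∨ x1) ∧ (¬x0 ∧ (x1 ∨ x1))) ∧ (¬¬x2 ∧ (¬T ∨ (T ∧ T)))
  step 2: ((x2 ∨ x1) ∧ (¬x0 ∧ x1)) ∧ (¬¬x2 ∧ (¬T ∨ (T ∧ T)))
  step 3: ((x2 ∨ x1) ∧ (¬x0 ∧ x1)) ∧ (x2 ∧ (¬T ∨ (T ∧ T)))
  step 4: ((x2 ∨ x1) ∧ (¬x0 ∧ x1)) ∧ (x2 ∧ (F ∨ (T ∧ T)))
  step 5: ((x2 ∨ x1) ∧ (¬x0 ∧ x1)) ∧ (x2 ∧ (T ∧ T))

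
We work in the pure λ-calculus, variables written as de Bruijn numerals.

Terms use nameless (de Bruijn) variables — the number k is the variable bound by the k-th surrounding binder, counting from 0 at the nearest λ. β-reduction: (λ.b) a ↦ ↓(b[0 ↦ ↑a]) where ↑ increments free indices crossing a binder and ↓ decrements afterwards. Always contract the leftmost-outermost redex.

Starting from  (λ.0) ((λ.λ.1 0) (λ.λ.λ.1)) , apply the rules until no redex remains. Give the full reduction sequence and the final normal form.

  start: (λ.0) ((λ.λ.1 0) (λ.λ.λ.1))
  [1] (λ.λ.1 0) (λ.λ.λ.1)
  [2] λ.(λ.λ.λ.1) 0
  [3] λ.λ.λ.1

Answer: normal form = λ.λ.λ.1  (in 3 steps)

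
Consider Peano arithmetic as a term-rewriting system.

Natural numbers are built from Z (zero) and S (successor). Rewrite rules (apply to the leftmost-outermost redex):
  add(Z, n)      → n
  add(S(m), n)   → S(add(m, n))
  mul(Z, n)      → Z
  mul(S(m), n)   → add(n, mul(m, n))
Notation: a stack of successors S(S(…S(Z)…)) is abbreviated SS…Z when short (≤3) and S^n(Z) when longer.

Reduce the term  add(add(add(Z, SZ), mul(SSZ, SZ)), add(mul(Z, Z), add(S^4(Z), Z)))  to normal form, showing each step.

Answer: normal form = S^7(Z)  (in 21 steps)

Reduction:
  start: add(add(add(Z, SZ), mul(SSZ, SZ)), add(mul(Z, Z), add(S^4(Z), Z)))
  →1  add(add(SZ, mul(SSZ, SZ)), add(mul(Z, Z), add(S^4(Z), Z)))
  →2  add(S(add(Z, mul(SSZ, SZ))), add(mul(Z, Z), add(S^4(Z), Z)))
  →3  S(add(add(Z, mul(SSZ, SZ)), add(mul(Z, Z), add(S^4(Z), Z))))
  →4  S(add(mul(SSZ, SZ), add(mul(Z, Z), add(S^4(Z), Z))))
  →5  S(add(add(SZ, mul(SZ, SZ)), add(mul(Z, Z), add(S^4(Z), Z))))
  →6  S(add(S(add(Z, mul(SZ, SZ))), add(mul(Z, Z), add(S^4(Z), Z))))
  →7  S(S(add(add(Z, mul(SZ, SZ)), add(mul(Z, Z), add(S^4(Z), Z)))))
  →8  S(S(add(mul(SZ, SZ), add(mul(Z, Z), add(S^4(Z), Z)))))
  →9  S(S(add(add(SZ, mul(Z, SZ)), add(mul(Z, Z), add(S^4(Z), Z)))))
  →10  S(S(add(S(add(Z, mul(Z, SZ))), add(mul(Z, Z), add(S^4(Z), Z)))))
  →11  S(S(S(add(add(Z, mul(Z, SZ)), add(mul(Z, Z), add(S^4(Z), Z))))))
  →12  S(S(S(add(mul(Z, SZ), add(mul(Z, Z), add(S^4(Z), Z))))))
  →13  S(S(S(add(Z, add(mul(Z, Z), add(S^4(Z), Z))))))
  →14  S(S(S(add(mul(Z, Z), add(S^4(Z), Z)))))
  →15  S(S(S(add(Z, add(S^4(Z), Z)))))
  →16  S(S(S(add(S^4(Z), Z))))
  →17  S(S(S(S(add(SSSZ, Z)))))
  →18  S(S(S(S(S(add(SSZ, Z))))))
  →19  S(S(S(S(S(S(add(SZ, Z)))))))
  →20  S(S(S(S(S(S(S(add(Z, Z))))))))
  →21  S^7(Z)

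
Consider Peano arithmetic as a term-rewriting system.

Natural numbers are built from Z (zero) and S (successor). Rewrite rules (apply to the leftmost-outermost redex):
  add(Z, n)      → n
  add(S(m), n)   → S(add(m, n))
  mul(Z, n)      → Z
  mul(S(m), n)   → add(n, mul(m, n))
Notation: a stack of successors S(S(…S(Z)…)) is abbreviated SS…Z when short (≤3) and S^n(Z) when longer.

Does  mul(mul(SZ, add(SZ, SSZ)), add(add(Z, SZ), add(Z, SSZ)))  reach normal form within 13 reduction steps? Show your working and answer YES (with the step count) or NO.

Answer: NO — after 13 steps the term is S(S(S(mul(add(SSZ, mul(Z, add(SZ, SSZ))), add(add(Z, SZ), add(Z, SSZ)))))), not yet normal

Derivation:
  start: mul(mul(SZ, add(SZ, SSZ)), add(add(Z, SZ), add(Z, SSZ)))
  →1  mul(add(add(SZ, SSZ), mul(Z, add(SZ, SSZ))), add(add(Z, SZ), add(Z, SSZ)))
  →2  mul(add(S(add(Z, SSZ)), mul(Z, add(SZ, SSZ))), add(add(Z, SZ), add(Z, SSZ)))
  →3  mul(S(add(add(Z, SSZ), mul(Z, add(SZ, SSZ)))), add(add(Z, SZ), add(Z, SSZ)))
  →4  add(add(add(Z, SZ), add(Z, SSZ)), mul(add(add(Z, SSZ), mul(Z, add(SZ, SSZ))), add(add(Z, SZ), add(Z, SSZ))))
  →5  add(add(SZ, add(Z, SSZ)), mul(add(add(Z, SSZ), mul(Z, add(SZ, SSZ))), add(add(Z, SZ), add(Z, SSZ))))
  →6  add(S(add(Z, add(Z, SSZ))), mul(add(add(Z, SSZ), mul(Z, add(SZ, SSZ))), add(add(Z, SZ), add(Z, SSZ))))
  →7  S(add(add(Z, add(Z, SSZ)), mul(add(add(Z, SSZ), mul(Z, add(SZ, SSZ))), add(add(Z, SZ), add(Z, SSZ)))))
  →8  S(add(add(Z, SSZ), mul(add(add(Z, SSZ), mul(Z, add(SZ, SSZ))), add(add(Z, SZ), add(Z, SSZ)))))
  →9  S(add(SSZ, mul(add(add(Z, SSZ), mul(Z, add(SZ, SSZ))), add(add(Z, SZ), add(Z, SSZ)))))
  →10  S(S(add(SZ, mul(add(add(Z, SSZ), mul(Z, add(SZ, SSZ))), add(add(Z, SZ), add(Z, SSZ))))))
  →11  S(S(S(add(Z, mul(add(add(Z, SSZ), mul(Z, add(SZ, SSZ))), add(add(Z, SZ), add(Z, SSZ)))))))
  →12  S(S(S(mul(add(add(Z, SSZ), mul(Z, add(SZ, SSZ))), add(add(Z, SZ), add(Z, SSZ))))))
  →13  S(S(S(mul(add(SSZ, mul(Z, add(SZ, SSZ))), add(add(Z, SZ), add(Z, SSZ))))))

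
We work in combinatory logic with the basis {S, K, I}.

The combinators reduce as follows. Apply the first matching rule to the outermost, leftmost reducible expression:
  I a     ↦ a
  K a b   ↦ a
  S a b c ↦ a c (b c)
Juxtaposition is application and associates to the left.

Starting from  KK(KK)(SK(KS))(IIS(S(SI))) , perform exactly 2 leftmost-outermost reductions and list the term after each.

  start: KK(KK)(SK(KS))(IIS(S(SI)))
  step 1: K(SK(KS))(IIS(S(SI)))
  step 2: SK(KS)

Answer: after 2 steps: SK(KS)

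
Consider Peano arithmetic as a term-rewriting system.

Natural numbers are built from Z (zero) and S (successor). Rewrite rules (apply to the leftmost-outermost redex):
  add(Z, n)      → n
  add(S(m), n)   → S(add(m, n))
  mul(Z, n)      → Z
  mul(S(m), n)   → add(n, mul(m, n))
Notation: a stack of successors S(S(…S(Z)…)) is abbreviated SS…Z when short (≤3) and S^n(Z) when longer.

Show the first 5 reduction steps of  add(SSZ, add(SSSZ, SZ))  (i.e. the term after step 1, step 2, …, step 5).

Answer: after 5 steps: S(S(S(S(add(SZ, SZ)))))

Derivation:
  start: add(SSZ, add(SSSZ, SZ))
  →1  S(add(SZ, add(SSSZ, SZ)))
  →2  S(S(add(Z, add(SSSZ, SZ))))
  →3  S(S(add(SSSZ, SZ)))
  →4  S(S(S(add(SSZ, SZ))))
  →5  S(S(S(S(add(SZ, SZ)))))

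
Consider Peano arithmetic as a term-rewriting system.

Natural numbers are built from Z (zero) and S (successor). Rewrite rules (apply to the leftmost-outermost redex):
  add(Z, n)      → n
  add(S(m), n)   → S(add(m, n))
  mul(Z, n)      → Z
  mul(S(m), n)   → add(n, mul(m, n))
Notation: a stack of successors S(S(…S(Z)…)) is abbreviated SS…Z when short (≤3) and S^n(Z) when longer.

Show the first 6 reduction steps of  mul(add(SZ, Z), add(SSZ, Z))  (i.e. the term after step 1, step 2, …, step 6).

  start: mul(add(SZ, Z), add(SSZ, Z))
  step 1: mul(S(add(Z, Z)), add(SSZ, Z))
  step 2: add(add(SSZ, Z), mul(add(Z, Z), add(SSZ, Z)))
  step 3: add(S(add(SZ, Z)), mul(add(Z, Z), add(SSZ, Z)))
  step 4: S(add(add(SZ, Z), mul(add(Z, Z), add(SSZ, Z))))
  step 5: S(add(S(add(Z, Z)), mul(add(Z, Z), add(SSZ, Z))))
  step 6: S(S(add(add(Z, Z), mul(add(Z, Z), add(SSZ, Z)))))

Answer: after 6 steps: S(S(add(add(Z, Z), mul(add(Z, Z), add(SSZ, Z)))))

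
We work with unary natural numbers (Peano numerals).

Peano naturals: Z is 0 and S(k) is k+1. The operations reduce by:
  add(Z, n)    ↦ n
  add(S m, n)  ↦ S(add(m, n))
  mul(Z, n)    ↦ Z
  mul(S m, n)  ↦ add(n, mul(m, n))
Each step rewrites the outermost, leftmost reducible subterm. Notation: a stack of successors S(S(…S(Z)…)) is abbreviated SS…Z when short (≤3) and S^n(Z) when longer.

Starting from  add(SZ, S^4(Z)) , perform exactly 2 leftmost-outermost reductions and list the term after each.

Answer: after 2 steps: S^5(Z)

Derivation:
  start: add(SZ, S^4(Z))
  [1] S(add(Z, S^4(Z)))
  [2] S^5(Z)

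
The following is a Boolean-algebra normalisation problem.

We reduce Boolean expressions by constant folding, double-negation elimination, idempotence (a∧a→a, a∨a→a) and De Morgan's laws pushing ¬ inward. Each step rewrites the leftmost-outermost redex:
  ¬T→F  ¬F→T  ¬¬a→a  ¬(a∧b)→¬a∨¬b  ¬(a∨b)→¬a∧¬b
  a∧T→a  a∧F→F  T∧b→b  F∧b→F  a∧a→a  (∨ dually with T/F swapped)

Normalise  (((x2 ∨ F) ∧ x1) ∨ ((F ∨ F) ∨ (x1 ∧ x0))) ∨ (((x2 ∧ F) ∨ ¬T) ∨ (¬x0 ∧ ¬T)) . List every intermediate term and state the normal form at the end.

Answer: normal form = (x2 ∧ x1) ∨ (x1 ∧ x0)  (in 10 steps)

Derivation:
  start: (((x2 ∨ F) ∧ x1) ∨ ((F ∨ F) ∨ (x1 ∧ x0))) ∨ (((x2 ∧ F) ∨ ¬T) ∨ (¬x0 ∧ ¬T))
  step 1: ((x2 ∧ x1) ∨ ((F ∨ F) ∨ (x1 ∧ x0))) ∨ (((x2 ∧ F) ∨ ¬T) ∨ (¬x0 ∧ ¬T))
  step 2: ((x2 ∧ x1) ∨ (F ∨ (x1 ∧ x0))) ∨ (((x2 ∧ F) ∨ ¬T) ∨ (¬x0 ∧ ¬T))
  step 3: ((x2 ∧ x1) ∨ (x1 ∧ x0)) ∨ (((x2 ∧ F) ∨ ¬T) ∨ (¬x0 ∧ ¬T))
  step 4: ((x2 ∧ x1) ∨ (x1 ∧ x0)) ∨ ((F ∨ ¬T) ∨ (¬x0 ∧ ¬T))
  step 5: ((x2 ∧ x1) ∨ (x1 ∧ x0)) ∨ (¬T ∨ (¬x0 ∧ ¬T))
  step 6: ((x2 ∧ x1) ∨ (x1 ∧ x0)) ∨ (F ∨ (¬x0 ∧ ¬T))
  step 7: ((x2 ∧ x1) ∨ (x1 ∧ x0)) ∨ (¬x0 ∧ ¬T)
  step 8: ((x2 ∧ x1) ∨ (x1 ∧ x0)) ∨ (¬x0 ∧ F)
  step 9: ((x2 ∧ x1) ∨ (x1 ∧ x0)) ∨ F
  step 10: (x2 ∧ x1) ∨ (x1 ∧ x0)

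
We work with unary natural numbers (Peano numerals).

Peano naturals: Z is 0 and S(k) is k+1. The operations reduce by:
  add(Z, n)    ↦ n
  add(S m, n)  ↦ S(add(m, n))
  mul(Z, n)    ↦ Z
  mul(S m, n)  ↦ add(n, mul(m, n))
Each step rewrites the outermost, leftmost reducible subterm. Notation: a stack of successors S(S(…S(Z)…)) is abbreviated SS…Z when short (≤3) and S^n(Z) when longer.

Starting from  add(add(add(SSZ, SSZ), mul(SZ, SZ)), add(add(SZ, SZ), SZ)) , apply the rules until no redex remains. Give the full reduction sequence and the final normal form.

Answer: normal form = S^8(Z)  (in 23 steps)

Working:
  start: add(add(add(SSZ, SSZ), mul(SZ, SZ)), add(add(SZ, SZ), SZ))
  step 1: add(add(S(add(SZ, SSZ)), mul(SZ, SZ)), add(add(SZ, SZ), SZ))
  step 2: add(S(add(add(SZ, SSZ), mul(SZ, SZ))), add(add(SZ, SZ), SZ))
  step 3: S(add(add(add(SZ, SSZ), mul(SZ, SZ)), add(add(SZ, SZ), SZ)))
  step 4: S(add(add(S(add(Z, SSZ)), mul(SZ, SZ)), add(add(SZ, SZ), SZ)))
  step 5: S(add(S(add(add(Z, SSZ), mul(SZ, SZ))), add(add(SZ, SZ), SZ)))
  step 6: S(S(add(add(add(Z, SSZ), mul(SZ, SZ)), add(add(SZ, SZ), SZ))))
  step 7: S(S(add(add(SSZ, mul(SZ, SZ)), add(add(SZ, SZ), SZ))))
  step 8: S(S(add(S(add(SZ, mul(SZ, SZ))), add(add(SZ, SZ), SZ))))
  step 9: S(S(S(add(add(SZ, mul(SZ, SZ)), add(add(SZ, SZ), SZ)))))
  step 10: S(S(S(add(S(add(Z, mul(SZ, SZ))), add(add(SZ, SZ), SZ)))))
  step 11: S(S(S(S(add(add(Z, mul(SZ, SZ)), add(add(SZ, SZ), SZ))))))
  step 12: S(S(S(S(add(mul(SZ, SZ), add(add(SZ, SZ), SZ))))))
  step 13: S(S(S(S(add(add(SZ, mul(Z, SZ)), add(add(SZ, SZ), SZ))))))
  step 14: S(S(S(S(add(S(add(Z, mul(Z, SZ))), add(add(SZ, SZ), SZ))))))
  step 15: S(S(S(S(S(add(add(Z, mul(Z, SZ)), add(add(SZ, SZ), SZ)))))))
  step 16: S(S(S(S(S(add(mul(Z, SZ), add(add(SZ, SZ), SZ)))))))
  step 17: S(S(S(S(S(add(Z, add(add(SZ, SZ), SZ)))))))
  step 18: S(S(S(S(S(add(add(SZ, SZ), SZ))))))
  step 19: S(S(S(S(S(add(S(add(Z, SZ)), SZ))))))
  step 20: S(S(S(S(S(S(add(add(Z, SZ), SZ)))))))
  step 21: S(S(S(S(S(S(add(SZ, SZ)))))))
  step 22: S(S(S(S(S(S(S(add(Z, SZ))))))))
  step 23: S^8(Z)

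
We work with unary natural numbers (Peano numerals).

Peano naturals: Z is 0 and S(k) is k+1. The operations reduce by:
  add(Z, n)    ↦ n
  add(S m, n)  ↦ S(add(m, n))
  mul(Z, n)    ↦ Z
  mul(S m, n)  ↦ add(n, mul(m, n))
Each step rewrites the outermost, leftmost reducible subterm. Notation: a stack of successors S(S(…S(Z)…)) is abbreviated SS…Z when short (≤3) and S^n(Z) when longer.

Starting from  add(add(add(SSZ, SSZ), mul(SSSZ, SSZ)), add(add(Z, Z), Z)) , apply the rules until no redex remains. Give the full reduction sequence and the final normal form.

  start: add(add(add(SSZ, SSZ), mul(SSSZ, SSZ)), add(add(Z, Z), Z))
  step 1: add(add(S(add(SZ, SSZ)), mul(SSSZ, SSZ)), add(add(Z, Z), Z))
  step 2: add(S(add(add(SZ, SSZ), mul(SSSZ, SSZ))), add(add(Z, Z), Z))
  step 3: S(add(add(add(SZ, SSZ), mul(SSSZ, SSZ)), add(add(Z, Z), Z)))
  step 4: S(add(add(S(add(Z, SSZ)), mul(SSSZ, SSZ)), add(add(Z, Z), Z)))
  step 5: S(add(S(add(add(Z, SSZ), mul(SSSZ, SSZ))), add(add(Z, Z), Z)))
  step 6: S(S(add(add(add(Z, SSZ), mul(SSSZ, SSZ)), add(add(Z, Z), Z))))
  step 7: S(S(add(add(SSZ, mul(SSSZ, SSZ)), add(add(Z, Z), Z))))
  step 8: S(S(add(S(add(SZ, mul(SSSZ, SSZ))), add(add(Z, Z), Z))))
  step 9: S(S(S(add(add(SZ, mul(SSSZ, SSZ)), add(add(Z, Z), Z)))))
  step 10: S(S(S(add(S(add(Z, mul(SSSZ, SSZ))), add(add(Z, Z), Z)))))
  step 11: S(S(S(S(add(add(Z, mul(SSSZ, SSZ)), add(add(Z, Z), Z))))))
  step 12: S(S(S(S(add(mul(SSSZ, SSZ), add(add(Z, Z), Z))))))
  step 13: S(S(S(S(add(add(SSZ, mul(SSZ, SSZ)), add(add(Z, Z), Z))))))
  step 14: S(S(S(S(add(S(add(SZ, mul(SSZ, SSZ))), add(add(Z, Z), Z))))))
  step 15: S(S(S(S(S(add(add(SZ, mul(SSZ, SSZ)), add(add(Z, Z), Z)))))))
  step 16: S(S(S(S(S(add(S(add(Z, mul(SSZ, SSZ))), add(add(Z, Z), Z)))))))
  step 17: S(S(S(S(S(S(add(add(Z, mul(SSZ, SSZ)), add(add(Z, Z), Z))))))))
  step 18: S(S(S(S(S(S(add(mul(SSZ, SSZ), add(add(Z, Z), Z))))))))
  step 19: S(S(S(S(S(S(add(add(SSZ, mul(SZ, SSZ)), add(add(Z, Z), Z))))))))
  step 20: S(S(S(S(S(S(add(S(add(SZ, mul(SZ, SSZ))), add(add(Z, Z), Z))))))))
  step 21: S(S(S(S(S(S(S(add(add(SZ, mul(SZ, SSZ)), add(add(Z, Z), Z)))))))))
  step 22: S(S(S(S(S(S(S(add(S(add(Z, mul(SZ, SSZ))), add(add(Z, Z), Z)))))))))
  step 23: S(S(S(S(S(S(S(S(add(add(Z, mul(SZ, SSZ)), add(add(Z, Z), Z))))))))))
  step 24: S(S(S(S(S(S(S(S(add(mul(SZ, SSZ), add(add(Z, Z), Z))))))))))
  step 25: S(S(S(S(S(S(S(S(add(add(SSZ, mul(Z, SSZ)), add(add(Z, Z), Z))))))))))
  step 26: S(S(S(S(S(S(S(S(add(S(add(SZ, mul(Z, SSZ))), add(add(Z, Z), Z))))))))))
  step 27: S(S(S(S(S(S(S(S(S(add(add(SZ, mul(Z, SSZ)), add(add(Z, Z), Z)))))))))))
  step 28: S(S(S(S(S(S(S(S(S(add(S(add(Z, mul(Z, SSZ))), add(add(Z, Z), Z)))))))))))
  step 29: S(S(S(S(S(S(S(S(S(S(add(add(Z, mul(Z, SSZ)), add(add(Z, Z), Z))))))))))))
  step 30: S(S(S(S(S(S(S(S(S(S(add(mul(Z, SSZ), add(add(Z, Z), Z))))))))))))
  step 31: S(S(S(S(S(S(S(S(S(S(add(Z, add(add(Z, Z), Z))))))))))))
  step 32: S(S(S(S(S(S(S(S(S(S(add(add(Z, Z), Z)))))))))))
  step 33: S(S(S(S(S(S(S(S(S(S(add(Z, Z)))))))))))
  step 34: S^10(Z)

Answer: normal form = S^10(Z)  (in 34 steps)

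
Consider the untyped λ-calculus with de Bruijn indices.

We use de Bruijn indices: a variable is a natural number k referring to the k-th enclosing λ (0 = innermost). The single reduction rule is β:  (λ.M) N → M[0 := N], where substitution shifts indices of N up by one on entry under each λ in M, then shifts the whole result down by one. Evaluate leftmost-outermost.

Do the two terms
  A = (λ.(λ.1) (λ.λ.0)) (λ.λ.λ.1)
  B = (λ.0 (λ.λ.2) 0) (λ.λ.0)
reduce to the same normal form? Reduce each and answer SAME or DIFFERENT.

Term A:
  start: (λ.(λ.1) (λ.λ.0)) (λ.λ.λ.1)
  →1  (λ.λ.λ.λ.1) (λ.λ.0)
  →2  λ.λ.λ.1

Term B:
  start: (λ.0 (λ.λ.2) 0) (λ.λ.0)
  →1  (λ.λ.0) (λ.λ.λ.λ.0) (λ.λ.0)
  →2  (λ.0) (λ.λ.0)
  →3  λ.λ.0

Answer: DIFFERENT — A ⇓ λ.λ.λ.1, B ⇓ λ.λ.0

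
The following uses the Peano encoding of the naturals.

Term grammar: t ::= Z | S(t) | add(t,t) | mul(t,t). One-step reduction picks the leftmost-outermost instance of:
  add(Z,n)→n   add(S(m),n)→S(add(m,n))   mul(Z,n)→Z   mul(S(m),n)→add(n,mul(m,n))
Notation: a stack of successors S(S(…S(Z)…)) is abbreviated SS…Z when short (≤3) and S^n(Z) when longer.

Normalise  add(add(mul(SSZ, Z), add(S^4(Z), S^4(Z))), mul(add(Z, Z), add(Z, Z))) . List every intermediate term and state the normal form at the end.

  start: add(add(mul(SSZ, Z), add(S^4(Z), S^4(Z))), mul(add(Z, Z), add(Z, Z)))
  step 1: add(add(add(Z, mul(SZ, Z)), add(S^4(Z), S^4(Z))), mul(add(Z, Z), add(Z, Z)))
  step 2: add(add(mul(SZ, Z), add(S^4(Z), S^4(Z))), mul(add(Z, Z), add(Z, Z)))
  step 3: add(add(add(Z, mul(Z, Z)), add(S^4(Z), S^4(Z))), mul(add(Z, Z), add(Z, Z)))
  step 4: add(add(mul(Z, Z), add(S^4(Z), S^4(Z))), mul(add(Z, Z), add(Z, Z)))
  step 5: add(add(Z, add(S^4(Z), S^4(Z))), mul(add(Z, Z), add(Z, Z)))
  step 6: add(add(S^4(Z), S^4(Z)), mul(add(Z, Z), add(Z, Z)))
  step 7: add(S(add(SSSZ, S^4(Z))), mul(add(Z, Z), add(Z, Z)))
  step 8: S(add(add(SSSZ, S^4(Z)), mul(add(Z, Z), add(Z, Z))))
  step 9: S(add(S(add(SSZ, S^4(Z))), mul(add(Z, Z), add(Z, Z))))
  step 10: S(S(add(add(SSZ, S^4(Z)), mul(add(Z, Z), add(Z, Z)))))
  step 11: S(S(add(S(add(SZ, S^4(Z))), mul(add(Z, Z), add(Z, Z)))))
  step 12: S(S(S(add(add(SZ, S^4(Z)), mul(add(Z, Z), add(Z, Z))))))
  step 13: S(S(S(add(S(add(Z, S^4(Z))), mul(add(Z, Z), add(Z, Z))))))
  step 14: S(S(S(S(add(add(Z, S^4(Z)), mul(add(Z, Z), add(Z, Z)))))))
  step 15: S(S(S(S(add(S^4(Z), mul(add(Z, Z), add(Z, Z)))))))
  step 16: S(S(S(S(S(add(SSSZ, mul(add(Z, Z), add(Z, Z))))))))
  step 17: S(S(S(S(S(S(add(SSZ, mul(add(Z, Z), add(Z, Z)))))))))
  step 18: S(S(S(S(S(S(S(add(SZ, mul(add(Z, Z), add(Z, Z))))))))))
  step 19: S(S(S(S(S(S(S(S(add(Z, mul(add(Z, Z), add(Z, Z)))))))))))
  step 20: S(S(S(S(S(S(S(S(mul(add(Z, Z), add(Z, Z))))))))))
  step 21: S(S(S(S(S(S(S(S(mul(Z, add(Z, Z))))))))))
  step 22: S^8(Z)

Answer: normal form = S^8(Z)  (in 22 steps)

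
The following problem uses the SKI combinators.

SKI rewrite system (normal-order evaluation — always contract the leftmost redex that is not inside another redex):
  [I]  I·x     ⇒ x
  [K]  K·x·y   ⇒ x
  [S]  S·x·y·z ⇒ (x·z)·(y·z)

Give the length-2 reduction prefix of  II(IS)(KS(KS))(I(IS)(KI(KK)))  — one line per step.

  start: II(IS)(KS(KS))(I(IS)(KI(KK)))
  [1] I(IS)(KS(KS))(I(IS)(KI(KK)))
  [2] IS(KS(KS))(I(IS)(KI(KK)))

Answer: after 2 steps: IS(KS(KS))(I(IS)(KI(KK)))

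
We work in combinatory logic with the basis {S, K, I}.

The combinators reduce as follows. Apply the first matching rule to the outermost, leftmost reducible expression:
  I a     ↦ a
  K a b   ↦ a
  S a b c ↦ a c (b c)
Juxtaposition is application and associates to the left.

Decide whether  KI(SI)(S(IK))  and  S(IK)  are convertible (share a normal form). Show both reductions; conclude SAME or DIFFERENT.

Answer: SAME — A ⇓ SK, B ⇓ SK

Reduction:
Term A:
  start: KI(SI)(S(IK))
  →1  I(S(IK))
  →2  S(IK)
  →3  SK

Term B:
  start: S(IK)
  →1  SK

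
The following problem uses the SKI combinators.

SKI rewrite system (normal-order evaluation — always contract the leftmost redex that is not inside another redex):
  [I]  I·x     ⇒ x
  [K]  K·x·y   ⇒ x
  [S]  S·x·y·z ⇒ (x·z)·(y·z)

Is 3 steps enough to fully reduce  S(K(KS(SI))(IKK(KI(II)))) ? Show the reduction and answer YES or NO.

Answer: YES — reaches normal form SS in 2 ≤ 3 steps

Derivation:
  start: S(K(KS(SI))(IKK(KI(II))))
  step 1: S(KS(SI))
  step 2: SS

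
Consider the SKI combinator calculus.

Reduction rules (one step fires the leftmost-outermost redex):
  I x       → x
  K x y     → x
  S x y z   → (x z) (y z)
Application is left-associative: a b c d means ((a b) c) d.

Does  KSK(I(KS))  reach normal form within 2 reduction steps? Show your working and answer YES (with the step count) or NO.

Answer: YES — reaches normal form S(KS) in 2 ≤ 2 steps

Working:
  start: KSK(I(KS))
  →1  S(I(KS))
  →2  S(KS)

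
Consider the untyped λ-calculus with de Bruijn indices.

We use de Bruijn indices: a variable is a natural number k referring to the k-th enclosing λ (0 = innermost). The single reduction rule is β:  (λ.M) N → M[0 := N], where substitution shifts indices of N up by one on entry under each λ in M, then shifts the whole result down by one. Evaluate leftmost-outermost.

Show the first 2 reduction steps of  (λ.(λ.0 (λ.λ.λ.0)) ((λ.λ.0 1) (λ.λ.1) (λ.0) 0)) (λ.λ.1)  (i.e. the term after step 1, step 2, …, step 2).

  start: (λ.(λ.0 (λ.λ.λ.0)) ((λ.λ.0 1) (λ.λ.1) (λ.0) 0)) (λ.λ.1)
  [1] (λ.0 (λ.λ.λ.0)) ((λ.λ.0 1) (λ.λ.1) (λ.0) (λ.λ.1))
  [2] (λ.λ.0 1) (λ.λ.1) (λ.0) (λ.λ.1) (λ.λ.λ.0)

Answer: after 2 steps: (λ.λ.0 1) (λ.λ.1) (λ.0) (λ.λ.1) (λ.λ.λ.0)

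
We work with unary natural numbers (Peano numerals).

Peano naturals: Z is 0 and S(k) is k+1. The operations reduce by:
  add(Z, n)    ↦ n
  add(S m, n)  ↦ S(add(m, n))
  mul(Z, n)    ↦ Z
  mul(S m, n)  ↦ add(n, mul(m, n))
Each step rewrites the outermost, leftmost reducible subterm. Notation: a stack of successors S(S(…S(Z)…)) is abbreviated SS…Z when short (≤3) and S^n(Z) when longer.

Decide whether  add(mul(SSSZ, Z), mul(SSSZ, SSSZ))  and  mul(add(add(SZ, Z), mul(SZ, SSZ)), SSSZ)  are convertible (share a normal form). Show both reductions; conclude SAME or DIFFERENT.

Answer: SAME — A ⇓ S^9(Z), B ⇓ S^9(Z)

Derivation:
Term A:
  start: add(mul(SSSZ, Z), mul(SSSZ, SSSZ))
  [1] add(add(Z, mul(SSZ, Z)), mul(SSSZ, SSSZ))
  [2] add(mul(SSZ, Z), mul(SSSZ, SSSZ))
  [3] add(add(Z, mul(SZ, Z)), mul(SSSZ, SSSZ))
  [4] add(mul(SZ, Z), mul(SSSZ, SSSZ))
  [5] add(add(Z, mul(Z, Z)), mul(SSSZ, SSSZ))
  [6] add(mul(Z, Z), mul(SSSZ, SSSZ))
  [7] add(Z, mul(SSSZ, SSSZ))
  [8] mul(SSSZ, SSSZ)
  [9] add(SSSZ, mul(SSZ, SSSZ))
  [10] S(add(SSZ, mul(SSZ, SSSZ)))
  [11] S(S(add(SZ, mul(SSZ, SSSZ))))
  [12] S(S(S(add(Z, mul(SSZ, SSSZ)))))
  [13] S(S(S(mul(SSZ, SSSZ))))
  [14] S(S(S(add(SSSZ, mul(SZ, SSSZ)))))
  [15] S(S(S(S(add(SSZ, mul(SZ, SSSZ))))))
  [16] S(S(S(S(S(add(SZ, mul(SZ, SSSZ)))))))
  [17] S(S(S(S(S(S(add(Z, mul(SZ, SSSZ))))))))
  [18] S(S(S(S(S(S(mul(SZ, SSSZ)))))))
  [19] S(S(S(S(S(S(add(SSSZ, mul(Z, SSSZ))))))))
  [20] S(S(S(S(S(S(S(add(SSZ, mul(Z, SSSZ)))))))))
  [21] S(S(S(S(S(S(S(S(add(SZ, mul(Z, SSSZ))))))))))
  [22] S(S(S(S(S(S(S(S(S(add(Z, mul(Z, SSSZ)))))))))))
  [23] S(S(S(S(S(S(S(S(S(mul(Z, SSSZ))))))))))
  [24] S^9(Z)

Term B:
  start: mul(add(add(SZ, Z), mul(SZ, SSZ)), SSSZ)
  [1] mul(add(S(add(Z, Z)), mul(SZ, SSZ)), SSSZ)
  [2] mul(S(add(add(Z, Z), mul(SZ, SSZ))), SSSZ)
  [3] add(SSSZ, mul(add(add(Z, Z), mul(SZ, SSZ)), SSSZ))
  [4] S(add(SSZ, mul(add(add(Z, Z), mul(SZ, SSZ)), SSSZ)))
  [5] S(S(add(SZ, mul(add(add(Z, Z), mul(SZ, SSZ)), SSSZ))))
  [6] S(S(S(add(Z, mul(add(add(Z, Z), mul(SZ, SSZ)), SSSZ)))))
  [7] S(S(S(mul(add(add(Z, Z), mul(SZ, SSZ)), SSSZ))))
  [8] S(S(S(mul(add(Z, mul(SZ, SSZ)), SSSZ))))
  [9] S(S(S(mul(mul(SZ, SSZ), SSSZ))))
  [10] S(S(S(mul(add(SSZ, mul(Z, SSZ)), SSSZ))))
  [11] S(S(S(mul(S(add(SZ, mul(Z, SSZ))), SSSZ))))
  [12] S(S(S(add(SSSZ, mul(add(SZ, mul(Z, SSZ)), SSSZ)))))
  [13] S(S(S(S(add(SSZ, mul(add(SZ, mul(Z, SSZ)), SSSZ))))))
  [14] S(S(S(S(S(add(SZ, mul(add(SZ, mul(Z, SSZ)), SSSZ)))))))
  [15] S(S(S(S(S(S(add(Z, mul(add(SZ, mul(Z, SSZ)), SSSZ))))))))
  [16] S(S(S(S(S(S(mul(add(SZ, mul(Z, SSZ)), SSSZ)))))))
  [17] S(S(S(S(S(S(mul(S(add(Z, mul(Z, SSZ))), SSSZ)))))))
  [18] S(S(S(S(S(S(add(SSSZ, mul(add(Z, mul(Z, SSZ)), SSSZ))))))))
  [19] S(S(S(S(S(S(S(add(SSZ, mul(add(Z, mul(Z, SSZ)), SSSZ)))))))))
  [20] S(S(S(S(S(S(S(S(add(SZ, mul(add(Z, mul(Z, SSZ)), SSSZ))))))))))
  [21] S(S(S(S(S(S(S(S(S(add(Z, mul(add(Z, mul(Z, SSZ)), SSSZ)))))))))))
  [22] S(S(S(S(S(S(S(S(S(mul(add(Z, mul(Z, SSZ)), SSSZ))))))))))
  [23] S(S(S(S(S(S(S(S(S(mul(mul(Z, SSZ), SSSZ))))))))))
  [24] S(S(S(S(S(S(S(S(S(mul(Z, SSSZ))))))))))
  [25] S^9(Z)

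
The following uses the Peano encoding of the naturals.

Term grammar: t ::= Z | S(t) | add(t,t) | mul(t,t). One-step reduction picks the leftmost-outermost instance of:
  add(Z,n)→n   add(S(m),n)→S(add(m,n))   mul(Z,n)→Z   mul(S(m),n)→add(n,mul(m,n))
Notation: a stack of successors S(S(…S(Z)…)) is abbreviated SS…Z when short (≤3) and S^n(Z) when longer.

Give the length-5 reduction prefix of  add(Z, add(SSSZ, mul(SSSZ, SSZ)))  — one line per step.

  start: add(Z, add(SSSZ, mul(SSSZ, SSZ)))
  [1] add(SSSZ, mul(SSSZ, SSZ))
  [2] S(add(SSZ, mul(SSSZ, SSZ)))
  [3] S(S(add(SZ, mul(SSSZ, SSZ))))
  [4] S(S(S(add(Z, mul(SSSZ, SSZ)))))
  [5] S(S(S(mul(SSSZ, SSZ))))

Answer: after 5 steps: S(S(S(mul(SSSZ, SSZ))))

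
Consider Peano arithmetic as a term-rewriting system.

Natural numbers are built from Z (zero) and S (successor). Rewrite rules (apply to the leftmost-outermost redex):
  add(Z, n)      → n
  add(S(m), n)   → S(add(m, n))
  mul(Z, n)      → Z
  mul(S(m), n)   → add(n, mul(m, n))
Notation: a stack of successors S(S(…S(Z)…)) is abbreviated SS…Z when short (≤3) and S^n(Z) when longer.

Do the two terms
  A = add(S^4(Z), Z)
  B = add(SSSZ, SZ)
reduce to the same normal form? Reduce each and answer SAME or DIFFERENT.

Term A:
  start: add(S^4(Z), Z)
  [1] S(add(SSSZ, Z))
  [2] S(S(add(SSZ, Z)))
  [3] S(S(S(add(SZ, Z))))
  [4] S(S(S(S(add(Z, Z)))))
  [5] S^4(Z)

Term B:
  start: add(SSSZ, SZ)
  [1] S(add(SSZ, SZ))
  [2] S(S(add(SZ, SZ)))
  [3] S(S(S(add(Z, SZ))))
  [4] S^4(Z)

Answer: SAME — A ⇓ S^4(Z), B ⇓ S^4(Z)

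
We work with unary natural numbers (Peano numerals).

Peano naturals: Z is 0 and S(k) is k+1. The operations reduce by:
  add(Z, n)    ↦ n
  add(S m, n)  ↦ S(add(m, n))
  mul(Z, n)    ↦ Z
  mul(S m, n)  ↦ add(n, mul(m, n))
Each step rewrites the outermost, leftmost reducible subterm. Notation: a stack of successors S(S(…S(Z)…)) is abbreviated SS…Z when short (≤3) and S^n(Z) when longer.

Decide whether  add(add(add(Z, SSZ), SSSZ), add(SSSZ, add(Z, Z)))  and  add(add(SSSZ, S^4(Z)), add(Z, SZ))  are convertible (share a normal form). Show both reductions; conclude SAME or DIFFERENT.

Answer: SAME — A ⇓ S^8(Z), B ⇓ S^8(Z)

Reduction:
Term A:
  start: add(add(add(Z, SSZ), SSSZ), add(SSSZ, add(Z, Z)))
  →1  add(add(SSZ, SSSZ), add(SSSZ, add(Z, Z)))
  →2  add(S(add(SZ, SSSZ)), add(SSSZ, add(Z, Z)))
  →3  S(add(add(SZ, SSSZ), add(SSSZ, add(Z, Z))))
  →4  S(add(S(add(Z, SSSZ)), add(SSSZ, add(Z, Z))))
  →5  S(S(add(add(Z, SSSZ), add(SSSZ, add(Z, Z)))))
  →6  S(S(add(SSSZ, add(SSSZ, add(Z, Z)))))
  →7  S(S(S(add(SSZ, add(SSSZ, add(Z, Z))))))
  →8  S(S(S(S(add(SZ, add(SSSZ, add(Z, Z)))))))
  →9  S(S(S(S(S(add(Z, add(SSSZ, add(Z, Z))))))))
  →10  S(S(S(S(S(add(SSSZ, add(Z, Z)))))))
  →11  S(S(S(S(S(S(add(SSZ, add(Z, Z))))))))
  →12  S(S(S(S(S(S(S(add(SZ, add(Z, Z)))))))))
  →13  S(S(S(S(S(S(S(S(add(Z, add(Z, Z))))))))))
  →14  S(S(S(S(S(S(S(S(add(Z, Z)))))))))
  →15  S^8(Z)

Term B:
  start: add(add(SSSZ, S^4(Z)), add(Z, SZ))
  →1  add(S(add(SSZ, S^4(Z))), add(Z, SZ))
  →2  S(add(add(SSZ, S^4(Z)), add(Z, SZ)))
  →3  S(add(S(add(SZ, S^4(Z))), add(Z, SZ)))
  →4  S(S(add(add(SZ, S^4(Z)), add(Z, SZ))))
  →5  S(S(add(S(add(Z, S^4(Z))), add(Z, SZ))))
  →6  S(S(S(add(add(Z, S^4(Z)), add(Z, SZ)))))
  →7  S(S(S(add(S^4(Z), add(Z, SZ)))))
  →8  S(S(S(S(add(SSSZ, add(Z, SZ))))))
  →9  S(S(S(S(S(add(SSZ, add(Z, SZ)))))))
  →10  S(S(S(S(S(S(add(SZ, add(Z, SZ))))))))
  →11  S(S(S(S(S(S(S(add(Z, add(Z, SZ)))))))))
  →12  S(S(S(S(S(S(S(add(Z, SZ))))))))
  →13  S^8(Z)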